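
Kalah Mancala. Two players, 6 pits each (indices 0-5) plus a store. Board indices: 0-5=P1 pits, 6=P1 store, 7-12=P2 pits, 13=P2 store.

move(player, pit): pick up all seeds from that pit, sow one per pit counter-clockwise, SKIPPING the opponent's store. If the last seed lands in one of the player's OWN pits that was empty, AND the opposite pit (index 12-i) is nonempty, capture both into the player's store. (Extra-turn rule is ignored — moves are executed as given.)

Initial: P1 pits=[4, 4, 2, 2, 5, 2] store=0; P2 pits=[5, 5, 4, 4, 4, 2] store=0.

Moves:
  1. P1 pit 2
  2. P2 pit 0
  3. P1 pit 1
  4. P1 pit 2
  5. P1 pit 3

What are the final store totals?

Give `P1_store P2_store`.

Move 1: P1 pit2 -> P1=[4,4,0,3,6,2](0) P2=[5,5,4,4,4,2](0)
Move 2: P2 pit0 -> P1=[4,4,0,3,6,2](0) P2=[0,6,5,5,5,3](0)
Move 3: P1 pit1 -> P1=[4,0,1,4,7,3](0) P2=[0,6,5,5,5,3](0)
Move 4: P1 pit2 -> P1=[4,0,0,5,7,3](0) P2=[0,6,5,5,5,3](0)
Move 5: P1 pit3 -> P1=[4,0,0,0,8,4](1) P2=[1,7,5,5,5,3](0)

Answer: 1 0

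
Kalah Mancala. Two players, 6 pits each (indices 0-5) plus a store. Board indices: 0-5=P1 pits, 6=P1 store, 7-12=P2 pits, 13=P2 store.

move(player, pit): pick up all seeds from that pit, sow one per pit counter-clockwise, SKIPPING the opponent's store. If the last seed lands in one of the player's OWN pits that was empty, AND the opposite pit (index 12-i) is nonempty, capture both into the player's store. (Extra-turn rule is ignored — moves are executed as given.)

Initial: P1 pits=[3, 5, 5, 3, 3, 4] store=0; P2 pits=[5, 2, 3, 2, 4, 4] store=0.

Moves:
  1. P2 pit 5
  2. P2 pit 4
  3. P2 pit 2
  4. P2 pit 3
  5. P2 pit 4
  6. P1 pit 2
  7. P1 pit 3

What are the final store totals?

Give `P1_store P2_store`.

Move 1: P2 pit5 -> P1=[4,6,6,3,3,4](0) P2=[5,2,3,2,4,0](1)
Move 2: P2 pit4 -> P1=[5,7,6,3,3,4](0) P2=[5,2,3,2,0,1](2)
Move 3: P2 pit2 -> P1=[5,7,6,3,3,4](0) P2=[5,2,0,3,1,2](2)
Move 4: P2 pit3 -> P1=[5,7,6,3,3,4](0) P2=[5,2,0,0,2,3](3)
Move 5: P2 pit4 -> P1=[5,7,6,3,3,4](0) P2=[5,2,0,0,0,4](4)
Move 6: P1 pit2 -> P1=[5,7,0,4,4,5](1) P2=[6,3,0,0,0,4](4)
Move 7: P1 pit3 -> P1=[5,7,0,0,5,6](2) P2=[7,3,0,0,0,4](4)

Answer: 2 4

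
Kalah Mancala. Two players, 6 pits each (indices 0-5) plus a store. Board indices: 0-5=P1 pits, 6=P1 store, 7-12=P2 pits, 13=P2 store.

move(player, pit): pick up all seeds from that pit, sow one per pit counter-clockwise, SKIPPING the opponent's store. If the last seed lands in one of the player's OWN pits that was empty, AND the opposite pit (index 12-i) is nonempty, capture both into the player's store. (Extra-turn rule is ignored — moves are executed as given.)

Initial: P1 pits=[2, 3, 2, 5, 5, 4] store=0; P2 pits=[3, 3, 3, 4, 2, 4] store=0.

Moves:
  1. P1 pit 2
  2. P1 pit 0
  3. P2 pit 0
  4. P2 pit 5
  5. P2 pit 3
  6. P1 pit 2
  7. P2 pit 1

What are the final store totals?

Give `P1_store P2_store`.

Move 1: P1 pit2 -> P1=[2,3,0,6,6,4](0) P2=[3,3,3,4,2,4](0)
Move 2: P1 pit0 -> P1=[0,4,0,6,6,4](5) P2=[3,3,3,0,2,4](0)
Move 3: P2 pit0 -> P1=[0,4,0,6,6,4](5) P2=[0,4,4,1,2,4](0)
Move 4: P2 pit5 -> P1=[1,5,1,6,6,4](5) P2=[0,4,4,1,2,0](1)
Move 5: P2 pit3 -> P1=[1,5,1,6,6,4](5) P2=[0,4,4,0,3,0](1)
Move 6: P1 pit2 -> P1=[1,5,0,7,6,4](5) P2=[0,4,4,0,3,0](1)
Move 7: P2 pit1 -> P1=[0,5,0,7,6,4](5) P2=[0,0,5,1,4,0](3)

Answer: 5 3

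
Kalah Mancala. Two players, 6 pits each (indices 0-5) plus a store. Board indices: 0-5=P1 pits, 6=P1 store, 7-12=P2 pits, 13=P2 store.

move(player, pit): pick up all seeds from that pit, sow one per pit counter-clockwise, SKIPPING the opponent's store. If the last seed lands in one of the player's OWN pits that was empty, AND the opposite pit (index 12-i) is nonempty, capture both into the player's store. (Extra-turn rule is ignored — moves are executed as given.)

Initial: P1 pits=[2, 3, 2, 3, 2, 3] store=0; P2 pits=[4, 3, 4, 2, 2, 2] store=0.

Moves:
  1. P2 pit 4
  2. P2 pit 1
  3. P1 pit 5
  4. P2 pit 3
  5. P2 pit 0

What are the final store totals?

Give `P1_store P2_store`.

Answer: 1 6

Derivation:
Move 1: P2 pit4 -> P1=[2,3,2,3,2,3](0) P2=[4,3,4,2,0,3](1)
Move 2: P2 pit1 -> P1=[2,0,2,3,2,3](0) P2=[4,0,5,3,0,3](5)
Move 3: P1 pit5 -> P1=[2,0,2,3,2,0](1) P2=[5,1,5,3,0,3](5)
Move 4: P2 pit3 -> P1=[2,0,2,3,2,0](1) P2=[5,1,5,0,1,4](6)
Move 5: P2 pit0 -> P1=[2,0,2,3,2,0](1) P2=[0,2,6,1,2,5](6)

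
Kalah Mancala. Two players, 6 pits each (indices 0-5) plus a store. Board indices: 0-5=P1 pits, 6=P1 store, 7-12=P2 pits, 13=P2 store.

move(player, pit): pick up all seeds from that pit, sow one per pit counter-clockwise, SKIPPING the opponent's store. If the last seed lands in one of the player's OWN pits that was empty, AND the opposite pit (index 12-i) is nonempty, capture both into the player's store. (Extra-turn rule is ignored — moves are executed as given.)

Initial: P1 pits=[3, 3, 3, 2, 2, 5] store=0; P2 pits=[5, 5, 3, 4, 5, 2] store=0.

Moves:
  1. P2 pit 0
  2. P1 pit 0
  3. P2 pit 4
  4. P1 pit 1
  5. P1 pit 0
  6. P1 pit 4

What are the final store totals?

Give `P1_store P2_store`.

Move 1: P2 pit0 -> P1=[3,3,3,2,2,5](0) P2=[0,6,4,5,6,3](0)
Move 2: P1 pit0 -> P1=[0,4,4,3,2,5](0) P2=[0,6,4,5,6,3](0)
Move 3: P2 pit4 -> P1=[1,5,5,4,2,5](0) P2=[0,6,4,5,0,4](1)
Move 4: P1 pit1 -> P1=[1,0,6,5,3,6](1) P2=[0,6,4,5,0,4](1)
Move 5: P1 pit0 -> P1=[0,1,6,5,3,6](1) P2=[0,6,4,5,0,4](1)
Move 6: P1 pit4 -> P1=[0,1,6,5,0,7](2) P2=[1,6,4,5,0,4](1)

Answer: 2 1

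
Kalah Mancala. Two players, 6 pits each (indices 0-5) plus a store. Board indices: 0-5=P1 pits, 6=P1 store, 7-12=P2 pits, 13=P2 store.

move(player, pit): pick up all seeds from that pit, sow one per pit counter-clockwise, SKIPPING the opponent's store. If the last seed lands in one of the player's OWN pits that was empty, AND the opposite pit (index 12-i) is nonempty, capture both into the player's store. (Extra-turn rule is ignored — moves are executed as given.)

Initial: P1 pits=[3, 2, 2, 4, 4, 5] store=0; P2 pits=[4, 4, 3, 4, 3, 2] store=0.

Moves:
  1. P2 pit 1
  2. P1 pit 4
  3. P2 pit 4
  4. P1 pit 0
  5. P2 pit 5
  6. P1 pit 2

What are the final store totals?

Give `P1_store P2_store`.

Move 1: P2 pit1 -> P1=[3,2,2,4,4,5](0) P2=[4,0,4,5,4,3](0)
Move 2: P1 pit4 -> P1=[3,2,2,4,0,6](1) P2=[5,1,4,5,4,3](0)
Move 3: P2 pit4 -> P1=[4,3,2,4,0,6](1) P2=[5,1,4,5,0,4](1)
Move 4: P1 pit0 -> P1=[0,4,3,5,0,6](3) P2=[5,0,4,5,0,4](1)
Move 5: P2 pit5 -> P1=[1,5,4,5,0,6](3) P2=[5,0,4,5,0,0](2)
Move 6: P1 pit2 -> P1=[1,5,0,6,1,7](4) P2=[5,0,4,5,0,0](2)

Answer: 4 2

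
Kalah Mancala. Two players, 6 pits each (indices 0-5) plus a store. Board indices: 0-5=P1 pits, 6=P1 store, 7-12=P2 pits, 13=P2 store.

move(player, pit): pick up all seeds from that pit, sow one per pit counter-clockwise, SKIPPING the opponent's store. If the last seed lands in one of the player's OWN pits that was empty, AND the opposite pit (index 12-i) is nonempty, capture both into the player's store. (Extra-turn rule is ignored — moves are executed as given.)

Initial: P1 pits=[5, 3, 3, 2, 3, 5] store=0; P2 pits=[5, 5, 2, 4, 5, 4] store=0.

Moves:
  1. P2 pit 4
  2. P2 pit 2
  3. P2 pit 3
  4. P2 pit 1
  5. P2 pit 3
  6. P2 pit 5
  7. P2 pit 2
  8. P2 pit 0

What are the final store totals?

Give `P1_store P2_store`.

Move 1: P2 pit4 -> P1=[6,4,4,2,3,5](0) P2=[5,5,2,4,0,5](1)
Move 2: P2 pit2 -> P1=[6,0,4,2,3,5](0) P2=[5,5,0,5,0,5](6)
Move 3: P2 pit3 -> P1=[7,1,4,2,3,5](0) P2=[5,5,0,0,1,6](7)
Move 4: P2 pit1 -> P1=[7,1,4,2,3,5](0) P2=[5,0,1,1,2,7](8)
Move 5: P2 pit3 -> P1=[7,1,4,2,3,5](0) P2=[5,0,1,0,3,7](8)
Move 6: P2 pit5 -> P1=[8,2,5,3,4,6](0) P2=[5,0,1,0,3,0](9)
Move 7: P2 pit2 -> P1=[8,2,0,3,4,6](0) P2=[5,0,0,0,3,0](15)
Move 8: P2 pit0 -> P1=[0,2,0,3,4,6](0) P2=[0,1,1,1,4,0](24)

Answer: 0 24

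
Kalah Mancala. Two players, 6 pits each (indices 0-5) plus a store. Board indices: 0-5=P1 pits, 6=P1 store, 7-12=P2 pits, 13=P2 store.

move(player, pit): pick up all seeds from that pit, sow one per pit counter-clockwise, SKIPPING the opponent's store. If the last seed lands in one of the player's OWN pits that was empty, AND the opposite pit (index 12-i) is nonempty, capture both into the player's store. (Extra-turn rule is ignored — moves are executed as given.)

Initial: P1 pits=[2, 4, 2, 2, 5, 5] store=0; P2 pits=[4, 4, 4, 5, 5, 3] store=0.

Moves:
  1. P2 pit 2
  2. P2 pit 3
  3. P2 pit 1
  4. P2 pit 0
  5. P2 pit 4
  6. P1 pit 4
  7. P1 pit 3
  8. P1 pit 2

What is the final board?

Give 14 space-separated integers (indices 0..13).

Move 1: P2 pit2 -> P1=[2,4,2,2,5,5](0) P2=[4,4,0,6,6,4](1)
Move 2: P2 pit3 -> P1=[3,5,3,2,5,5](0) P2=[4,4,0,0,7,5](2)
Move 3: P2 pit1 -> P1=[3,5,3,2,5,5](0) P2=[4,0,1,1,8,6](2)
Move 4: P2 pit0 -> P1=[3,5,3,2,5,5](0) P2=[0,1,2,2,9,6](2)
Move 5: P2 pit4 -> P1=[4,6,4,3,6,0](0) P2=[0,1,2,2,0,7](10)
Move 6: P1 pit4 -> P1=[4,6,4,3,0,1](1) P2=[1,2,3,3,0,7](10)
Move 7: P1 pit3 -> P1=[4,6,4,0,1,2](2) P2=[1,2,3,3,0,7](10)
Move 8: P1 pit2 -> P1=[4,6,0,1,2,3](3) P2=[1,2,3,3,0,7](10)

Answer: 4 6 0 1 2 3 3 1 2 3 3 0 7 10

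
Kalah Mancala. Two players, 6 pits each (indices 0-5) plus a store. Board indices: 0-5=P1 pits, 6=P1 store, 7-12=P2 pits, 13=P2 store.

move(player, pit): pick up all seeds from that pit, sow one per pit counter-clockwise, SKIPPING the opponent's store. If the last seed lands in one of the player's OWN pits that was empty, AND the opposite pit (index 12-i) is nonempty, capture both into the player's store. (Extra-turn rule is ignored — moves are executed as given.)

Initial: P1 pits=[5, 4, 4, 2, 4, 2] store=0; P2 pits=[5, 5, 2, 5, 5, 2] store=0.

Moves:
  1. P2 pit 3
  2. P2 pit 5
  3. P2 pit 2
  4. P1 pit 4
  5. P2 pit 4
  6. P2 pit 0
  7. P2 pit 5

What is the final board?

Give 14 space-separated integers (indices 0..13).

Move 1: P2 pit3 -> P1=[6,5,4,2,4,2](0) P2=[5,5,2,0,6,3](1)
Move 2: P2 pit5 -> P1=[7,6,4,2,4,2](0) P2=[5,5,2,0,6,0](2)
Move 3: P2 pit2 -> P1=[7,6,4,2,4,2](0) P2=[5,5,0,1,7,0](2)
Move 4: P1 pit4 -> P1=[7,6,4,2,0,3](1) P2=[6,6,0,1,7,0](2)
Move 5: P2 pit4 -> P1=[8,7,5,3,1,3](1) P2=[6,6,0,1,0,1](3)
Move 6: P2 pit0 -> P1=[8,7,5,3,1,3](1) P2=[0,7,1,2,1,2](4)
Move 7: P2 pit5 -> P1=[9,7,5,3,1,3](1) P2=[0,7,1,2,1,0](5)

Answer: 9 7 5 3 1 3 1 0 7 1 2 1 0 5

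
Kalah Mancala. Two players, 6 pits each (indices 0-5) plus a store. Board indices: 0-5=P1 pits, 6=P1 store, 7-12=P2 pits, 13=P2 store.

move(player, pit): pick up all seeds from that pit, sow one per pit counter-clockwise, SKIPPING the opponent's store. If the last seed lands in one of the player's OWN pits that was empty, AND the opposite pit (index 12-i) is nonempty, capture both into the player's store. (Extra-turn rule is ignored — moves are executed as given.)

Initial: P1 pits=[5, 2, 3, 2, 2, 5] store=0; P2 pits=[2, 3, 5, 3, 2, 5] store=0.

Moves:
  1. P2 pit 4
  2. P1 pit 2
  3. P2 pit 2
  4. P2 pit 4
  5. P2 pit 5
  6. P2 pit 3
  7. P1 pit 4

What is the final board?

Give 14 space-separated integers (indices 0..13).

Move 1: P2 pit4 -> P1=[5,2,3,2,2,5](0) P2=[2,3,5,3,0,6](1)
Move 2: P1 pit2 -> P1=[5,2,0,3,3,6](0) P2=[2,3,5,3,0,6](1)
Move 3: P2 pit2 -> P1=[6,2,0,3,3,6](0) P2=[2,3,0,4,1,7](2)
Move 4: P2 pit4 -> P1=[6,2,0,3,3,6](0) P2=[2,3,0,4,0,8](2)
Move 5: P2 pit5 -> P1=[7,3,1,4,4,7](0) P2=[3,3,0,4,0,0](3)
Move 6: P2 pit3 -> P1=[8,3,1,4,4,7](0) P2=[3,3,0,0,1,1](4)
Move 7: P1 pit4 -> P1=[8,3,1,4,0,8](1) P2=[4,4,0,0,1,1](4)

Answer: 8 3 1 4 0 8 1 4 4 0 0 1 1 4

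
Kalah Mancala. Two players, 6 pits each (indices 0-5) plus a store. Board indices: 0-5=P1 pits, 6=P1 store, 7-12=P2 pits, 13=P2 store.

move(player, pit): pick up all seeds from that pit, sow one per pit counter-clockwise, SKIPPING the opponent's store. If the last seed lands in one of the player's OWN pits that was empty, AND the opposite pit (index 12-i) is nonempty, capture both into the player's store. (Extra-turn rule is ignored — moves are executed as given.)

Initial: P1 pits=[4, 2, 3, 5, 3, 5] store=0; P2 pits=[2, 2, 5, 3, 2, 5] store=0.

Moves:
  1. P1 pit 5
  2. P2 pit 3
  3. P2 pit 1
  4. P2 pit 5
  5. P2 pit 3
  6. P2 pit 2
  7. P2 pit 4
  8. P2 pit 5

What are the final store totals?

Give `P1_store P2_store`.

Move 1: P1 pit5 -> P1=[4,2,3,5,3,0](1) P2=[3,3,6,4,2,5](0)
Move 2: P2 pit3 -> P1=[5,2,3,5,3,0](1) P2=[3,3,6,0,3,6](1)
Move 3: P2 pit1 -> P1=[5,2,3,5,3,0](1) P2=[3,0,7,1,4,6](1)
Move 4: P2 pit5 -> P1=[6,3,4,6,4,0](1) P2=[3,0,7,1,4,0](2)
Move 5: P2 pit3 -> P1=[6,3,4,6,4,0](1) P2=[3,0,7,0,5,0](2)
Move 6: P2 pit2 -> P1=[7,4,5,6,4,0](1) P2=[3,0,0,1,6,1](3)
Move 7: P2 pit4 -> P1=[8,5,6,7,4,0](1) P2=[3,0,0,1,0,2](4)
Move 8: P2 pit5 -> P1=[9,5,6,7,4,0](1) P2=[3,0,0,1,0,0](5)

Answer: 1 5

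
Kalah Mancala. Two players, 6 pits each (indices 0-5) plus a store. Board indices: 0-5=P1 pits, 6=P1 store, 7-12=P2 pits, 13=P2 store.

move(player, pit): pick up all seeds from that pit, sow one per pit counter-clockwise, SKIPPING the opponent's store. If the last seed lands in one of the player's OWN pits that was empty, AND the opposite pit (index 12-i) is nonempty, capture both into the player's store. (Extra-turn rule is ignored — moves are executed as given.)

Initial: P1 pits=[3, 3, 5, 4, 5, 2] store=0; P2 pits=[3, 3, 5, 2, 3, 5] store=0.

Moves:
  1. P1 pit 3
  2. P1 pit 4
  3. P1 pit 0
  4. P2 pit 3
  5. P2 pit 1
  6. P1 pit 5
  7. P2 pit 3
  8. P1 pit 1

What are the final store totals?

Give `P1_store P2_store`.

Answer: 17 1

Derivation:
Move 1: P1 pit3 -> P1=[3,3,5,0,6,3](1) P2=[4,3,5,2,3,5](0)
Move 2: P1 pit4 -> P1=[3,3,5,0,0,4](2) P2=[5,4,6,3,3,5](0)
Move 3: P1 pit0 -> P1=[0,4,6,0,0,4](9) P2=[5,4,0,3,3,5](0)
Move 4: P2 pit3 -> P1=[0,4,6,0,0,4](9) P2=[5,4,0,0,4,6](1)
Move 5: P2 pit1 -> P1=[0,4,6,0,0,4](9) P2=[5,0,1,1,5,7](1)
Move 6: P1 pit5 -> P1=[0,4,6,0,0,0](10) P2=[6,1,2,1,5,7](1)
Move 7: P2 pit3 -> P1=[0,4,6,0,0,0](10) P2=[6,1,2,0,6,7](1)
Move 8: P1 pit1 -> P1=[0,0,7,1,1,0](17) P2=[0,1,2,0,6,7](1)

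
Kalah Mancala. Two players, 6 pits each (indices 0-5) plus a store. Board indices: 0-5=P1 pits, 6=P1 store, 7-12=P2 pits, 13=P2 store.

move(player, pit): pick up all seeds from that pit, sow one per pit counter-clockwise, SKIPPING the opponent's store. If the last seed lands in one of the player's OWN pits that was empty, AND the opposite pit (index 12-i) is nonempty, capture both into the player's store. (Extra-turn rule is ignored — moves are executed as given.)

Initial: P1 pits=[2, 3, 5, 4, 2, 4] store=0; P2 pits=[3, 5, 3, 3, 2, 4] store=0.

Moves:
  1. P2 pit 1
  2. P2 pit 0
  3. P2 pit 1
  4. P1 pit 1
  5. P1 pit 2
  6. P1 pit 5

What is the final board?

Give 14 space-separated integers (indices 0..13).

Answer: 2 0 0 6 4 0 2 2 2 7 6 3 5 1

Derivation:
Move 1: P2 pit1 -> P1=[2,3,5,4,2,4](0) P2=[3,0,4,4,3,5](1)
Move 2: P2 pit0 -> P1=[2,3,5,4,2,4](0) P2=[0,1,5,5,3,5](1)
Move 3: P2 pit1 -> P1=[2,3,5,4,2,4](0) P2=[0,0,6,5,3,5](1)
Move 4: P1 pit1 -> P1=[2,0,6,5,3,4](0) P2=[0,0,6,5,3,5](1)
Move 5: P1 pit2 -> P1=[2,0,0,6,4,5](1) P2=[1,1,6,5,3,5](1)
Move 6: P1 pit5 -> P1=[2,0,0,6,4,0](2) P2=[2,2,7,6,3,5](1)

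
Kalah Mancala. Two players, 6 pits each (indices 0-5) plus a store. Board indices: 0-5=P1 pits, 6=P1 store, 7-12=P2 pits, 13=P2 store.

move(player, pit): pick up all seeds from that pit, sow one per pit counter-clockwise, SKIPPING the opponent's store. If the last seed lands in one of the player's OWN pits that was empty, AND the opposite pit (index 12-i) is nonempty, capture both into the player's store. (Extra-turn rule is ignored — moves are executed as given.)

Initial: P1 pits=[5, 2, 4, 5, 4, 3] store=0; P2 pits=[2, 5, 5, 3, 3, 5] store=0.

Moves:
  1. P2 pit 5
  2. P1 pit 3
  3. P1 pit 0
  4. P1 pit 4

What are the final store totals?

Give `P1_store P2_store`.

Answer: 3 1

Derivation:
Move 1: P2 pit5 -> P1=[6,3,5,6,4,3](0) P2=[2,5,5,3,3,0](1)
Move 2: P1 pit3 -> P1=[6,3,5,0,5,4](1) P2=[3,6,6,3,3,0](1)
Move 3: P1 pit0 -> P1=[0,4,6,1,6,5](2) P2=[3,6,6,3,3,0](1)
Move 4: P1 pit4 -> P1=[0,4,6,1,0,6](3) P2=[4,7,7,4,3,0](1)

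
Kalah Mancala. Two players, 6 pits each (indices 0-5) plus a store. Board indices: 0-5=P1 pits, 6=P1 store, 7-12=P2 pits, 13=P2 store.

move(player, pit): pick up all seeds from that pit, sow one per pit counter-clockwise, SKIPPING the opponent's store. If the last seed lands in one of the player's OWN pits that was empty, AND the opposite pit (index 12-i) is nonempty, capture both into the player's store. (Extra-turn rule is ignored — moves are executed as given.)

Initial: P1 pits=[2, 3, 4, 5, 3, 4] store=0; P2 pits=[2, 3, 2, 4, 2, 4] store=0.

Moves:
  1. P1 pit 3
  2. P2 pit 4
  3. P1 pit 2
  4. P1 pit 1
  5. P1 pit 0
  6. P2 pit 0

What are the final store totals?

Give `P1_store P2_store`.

Move 1: P1 pit3 -> P1=[2,3,4,0,4,5](1) P2=[3,4,2,4,2,4](0)
Move 2: P2 pit4 -> P1=[2,3,4,0,4,5](1) P2=[3,4,2,4,0,5](1)
Move 3: P1 pit2 -> P1=[2,3,0,1,5,6](2) P2=[3,4,2,4,0,5](1)
Move 4: P1 pit1 -> P1=[2,0,1,2,6,6](2) P2=[3,4,2,4,0,5](1)
Move 5: P1 pit0 -> P1=[0,1,2,2,6,6](2) P2=[3,4,2,4,0,5](1)
Move 6: P2 pit0 -> P1=[0,1,2,2,6,6](2) P2=[0,5,3,5,0,5](1)

Answer: 2 1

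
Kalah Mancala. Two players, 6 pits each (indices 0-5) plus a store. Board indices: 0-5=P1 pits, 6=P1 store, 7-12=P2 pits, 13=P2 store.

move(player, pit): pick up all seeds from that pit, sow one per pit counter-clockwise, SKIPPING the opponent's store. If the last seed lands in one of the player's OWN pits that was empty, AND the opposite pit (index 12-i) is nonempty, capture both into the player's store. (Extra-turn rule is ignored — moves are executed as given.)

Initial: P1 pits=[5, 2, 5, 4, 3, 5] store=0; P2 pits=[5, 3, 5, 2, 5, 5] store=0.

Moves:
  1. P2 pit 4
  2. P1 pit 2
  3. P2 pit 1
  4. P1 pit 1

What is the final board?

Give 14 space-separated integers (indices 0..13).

Move 1: P2 pit4 -> P1=[6,3,6,4,3,5](0) P2=[5,3,5,2,0,6](1)
Move 2: P1 pit2 -> P1=[6,3,0,5,4,6](1) P2=[6,4,5,2,0,6](1)
Move 3: P2 pit1 -> P1=[6,3,0,5,4,6](1) P2=[6,0,6,3,1,7](1)
Move 4: P1 pit1 -> P1=[6,0,1,6,5,6](1) P2=[6,0,6,3,1,7](1)

Answer: 6 0 1 6 5 6 1 6 0 6 3 1 7 1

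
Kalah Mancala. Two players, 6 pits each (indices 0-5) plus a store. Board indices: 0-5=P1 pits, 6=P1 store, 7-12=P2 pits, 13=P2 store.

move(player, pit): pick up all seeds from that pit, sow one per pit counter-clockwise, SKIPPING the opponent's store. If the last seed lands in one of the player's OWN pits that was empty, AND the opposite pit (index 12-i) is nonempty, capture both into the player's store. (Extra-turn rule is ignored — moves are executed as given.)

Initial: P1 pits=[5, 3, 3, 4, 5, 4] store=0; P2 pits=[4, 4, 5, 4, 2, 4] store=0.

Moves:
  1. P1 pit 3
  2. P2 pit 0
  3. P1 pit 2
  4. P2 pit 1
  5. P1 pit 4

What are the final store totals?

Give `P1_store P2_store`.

Move 1: P1 pit3 -> P1=[5,3,3,0,6,5](1) P2=[5,4,5,4,2,4](0)
Move 2: P2 pit0 -> P1=[5,3,3,0,6,5](1) P2=[0,5,6,5,3,5](0)
Move 3: P1 pit2 -> P1=[5,3,0,1,7,6](1) P2=[0,5,6,5,3,5](0)
Move 4: P2 pit1 -> P1=[5,3,0,1,7,6](1) P2=[0,0,7,6,4,6](1)
Move 5: P1 pit4 -> P1=[5,3,0,1,0,7](2) P2=[1,1,8,7,5,6](1)

Answer: 2 1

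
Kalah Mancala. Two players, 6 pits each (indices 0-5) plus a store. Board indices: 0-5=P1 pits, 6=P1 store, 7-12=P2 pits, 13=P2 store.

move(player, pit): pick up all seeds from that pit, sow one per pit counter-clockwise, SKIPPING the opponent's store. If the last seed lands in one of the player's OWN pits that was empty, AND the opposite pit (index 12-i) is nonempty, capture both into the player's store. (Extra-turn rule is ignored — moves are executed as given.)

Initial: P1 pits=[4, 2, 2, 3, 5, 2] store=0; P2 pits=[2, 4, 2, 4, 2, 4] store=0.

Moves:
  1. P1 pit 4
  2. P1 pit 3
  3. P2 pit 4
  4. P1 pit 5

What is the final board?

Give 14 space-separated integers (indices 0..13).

Answer: 4 2 2 0 1 0 3 4 6 4 4 0 5 1

Derivation:
Move 1: P1 pit4 -> P1=[4,2,2,3,0,3](1) P2=[3,5,3,4,2,4](0)
Move 2: P1 pit3 -> P1=[4,2,2,0,1,4](2) P2=[3,5,3,4,2,4](0)
Move 3: P2 pit4 -> P1=[4,2,2,0,1,4](2) P2=[3,5,3,4,0,5](1)
Move 4: P1 pit5 -> P1=[4,2,2,0,1,0](3) P2=[4,6,4,4,0,5](1)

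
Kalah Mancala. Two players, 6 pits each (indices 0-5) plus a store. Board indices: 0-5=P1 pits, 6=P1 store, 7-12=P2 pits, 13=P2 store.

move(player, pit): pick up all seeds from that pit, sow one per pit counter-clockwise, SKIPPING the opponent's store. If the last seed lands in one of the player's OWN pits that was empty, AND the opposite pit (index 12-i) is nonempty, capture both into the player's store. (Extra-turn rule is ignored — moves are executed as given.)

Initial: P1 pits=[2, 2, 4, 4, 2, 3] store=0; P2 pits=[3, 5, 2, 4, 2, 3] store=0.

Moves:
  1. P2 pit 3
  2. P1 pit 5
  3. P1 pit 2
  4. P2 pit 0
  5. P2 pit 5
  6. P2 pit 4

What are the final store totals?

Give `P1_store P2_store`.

Answer: 2 3

Derivation:
Move 1: P2 pit3 -> P1=[3,2,4,4,2,3](0) P2=[3,5,2,0,3,4](1)
Move 2: P1 pit5 -> P1=[3,2,4,4,2,0](1) P2=[4,6,2,0,3,4](1)
Move 3: P1 pit2 -> P1=[3,2,0,5,3,1](2) P2=[4,6,2,0,3,4](1)
Move 4: P2 pit0 -> P1=[3,2,0,5,3,1](2) P2=[0,7,3,1,4,4](1)
Move 5: P2 pit5 -> P1=[4,3,1,5,3,1](2) P2=[0,7,3,1,4,0](2)
Move 6: P2 pit4 -> P1=[5,4,1,5,3,1](2) P2=[0,7,3,1,0,1](3)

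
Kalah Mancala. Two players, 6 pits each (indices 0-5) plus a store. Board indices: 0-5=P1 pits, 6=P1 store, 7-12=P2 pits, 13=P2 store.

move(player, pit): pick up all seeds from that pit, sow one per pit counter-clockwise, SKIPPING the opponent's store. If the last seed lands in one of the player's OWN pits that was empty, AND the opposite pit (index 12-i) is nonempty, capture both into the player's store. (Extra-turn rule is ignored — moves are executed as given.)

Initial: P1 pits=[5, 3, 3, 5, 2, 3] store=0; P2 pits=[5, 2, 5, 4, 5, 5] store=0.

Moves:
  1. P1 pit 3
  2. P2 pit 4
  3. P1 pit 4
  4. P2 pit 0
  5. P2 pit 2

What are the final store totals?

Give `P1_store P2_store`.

Move 1: P1 pit3 -> P1=[5,3,3,0,3,4](1) P2=[6,3,5,4,5,5](0)
Move 2: P2 pit4 -> P1=[6,4,4,0,3,4](1) P2=[6,3,5,4,0,6](1)
Move 3: P1 pit4 -> P1=[6,4,4,0,0,5](2) P2=[7,3,5,4,0,6](1)
Move 4: P2 pit0 -> P1=[7,4,4,0,0,5](2) P2=[0,4,6,5,1,7](2)
Move 5: P2 pit2 -> P1=[8,5,4,0,0,5](2) P2=[0,4,0,6,2,8](3)

Answer: 2 3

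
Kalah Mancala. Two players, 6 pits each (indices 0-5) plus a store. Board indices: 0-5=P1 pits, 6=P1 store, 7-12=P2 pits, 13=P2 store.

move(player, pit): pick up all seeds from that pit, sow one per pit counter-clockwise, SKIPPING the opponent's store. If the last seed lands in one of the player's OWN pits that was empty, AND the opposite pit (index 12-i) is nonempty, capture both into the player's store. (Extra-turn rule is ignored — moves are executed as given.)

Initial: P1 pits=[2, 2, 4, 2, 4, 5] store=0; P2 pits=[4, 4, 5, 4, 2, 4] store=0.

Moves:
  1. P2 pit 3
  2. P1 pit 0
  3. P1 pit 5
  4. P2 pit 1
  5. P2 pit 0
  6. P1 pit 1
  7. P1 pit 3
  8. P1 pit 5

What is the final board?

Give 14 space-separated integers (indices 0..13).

Move 1: P2 pit3 -> P1=[3,2,4,2,4,5](0) P2=[4,4,5,0,3,5](1)
Move 2: P1 pit0 -> P1=[0,3,5,3,4,5](0) P2=[4,4,5,0,3,5](1)
Move 3: P1 pit5 -> P1=[0,3,5,3,4,0](1) P2=[5,5,6,1,3,5](1)
Move 4: P2 pit1 -> P1=[0,3,5,3,4,0](1) P2=[5,0,7,2,4,6](2)
Move 5: P2 pit0 -> P1=[0,3,5,3,4,0](1) P2=[0,1,8,3,5,7](2)
Move 6: P1 pit1 -> P1=[0,0,6,4,5,0](1) P2=[0,1,8,3,5,7](2)
Move 7: P1 pit3 -> P1=[0,0,6,0,6,1](2) P2=[1,1,8,3,5,7](2)
Move 8: P1 pit5 -> P1=[0,0,6,0,6,0](3) P2=[1,1,8,3,5,7](2)

Answer: 0 0 6 0 6 0 3 1 1 8 3 5 7 2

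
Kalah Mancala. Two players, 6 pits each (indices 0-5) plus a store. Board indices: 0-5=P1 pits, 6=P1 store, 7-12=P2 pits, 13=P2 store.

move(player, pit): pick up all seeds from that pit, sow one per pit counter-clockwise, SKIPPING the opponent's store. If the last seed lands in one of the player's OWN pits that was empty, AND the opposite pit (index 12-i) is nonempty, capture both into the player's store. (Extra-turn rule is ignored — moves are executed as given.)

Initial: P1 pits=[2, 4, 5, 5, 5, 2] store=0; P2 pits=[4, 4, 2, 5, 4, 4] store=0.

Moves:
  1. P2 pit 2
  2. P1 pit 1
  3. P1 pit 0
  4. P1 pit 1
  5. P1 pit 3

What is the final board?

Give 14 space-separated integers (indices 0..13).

Move 1: P2 pit2 -> P1=[2,4,5,5,5,2](0) P2=[4,4,0,6,5,4](0)
Move 2: P1 pit1 -> P1=[2,0,6,6,6,3](0) P2=[4,4,0,6,5,4](0)
Move 3: P1 pit0 -> P1=[0,1,7,6,6,3](0) P2=[4,4,0,6,5,4](0)
Move 4: P1 pit1 -> P1=[0,0,8,6,6,3](0) P2=[4,4,0,6,5,4](0)
Move 5: P1 pit3 -> P1=[0,0,8,0,7,4](1) P2=[5,5,1,6,5,4](0)

Answer: 0 0 8 0 7 4 1 5 5 1 6 5 4 0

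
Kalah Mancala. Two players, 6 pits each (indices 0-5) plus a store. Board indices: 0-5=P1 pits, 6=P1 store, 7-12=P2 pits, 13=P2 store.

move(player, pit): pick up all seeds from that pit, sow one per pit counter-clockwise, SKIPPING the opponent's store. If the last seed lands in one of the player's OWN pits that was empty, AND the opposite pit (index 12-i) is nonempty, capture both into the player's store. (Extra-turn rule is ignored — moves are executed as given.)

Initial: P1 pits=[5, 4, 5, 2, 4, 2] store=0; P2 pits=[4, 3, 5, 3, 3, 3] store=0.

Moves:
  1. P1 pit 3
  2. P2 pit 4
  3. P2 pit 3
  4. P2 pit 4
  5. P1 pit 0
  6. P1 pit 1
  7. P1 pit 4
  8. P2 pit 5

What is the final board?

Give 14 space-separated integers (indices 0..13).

Answer: 1 1 8 3 1 6 3 5 4 6 1 1 0 3

Derivation:
Move 1: P1 pit3 -> P1=[5,4,5,0,5,3](0) P2=[4,3,5,3,3,3](0)
Move 2: P2 pit4 -> P1=[6,4,5,0,5,3](0) P2=[4,3,5,3,0,4](1)
Move 3: P2 pit3 -> P1=[6,4,5,0,5,3](0) P2=[4,3,5,0,1,5](2)
Move 4: P2 pit4 -> P1=[6,4,5,0,5,3](0) P2=[4,3,5,0,0,6](2)
Move 5: P1 pit0 -> P1=[0,5,6,1,6,4](1) P2=[4,3,5,0,0,6](2)
Move 6: P1 pit1 -> P1=[0,0,7,2,7,5](2) P2=[4,3,5,0,0,6](2)
Move 7: P1 pit4 -> P1=[0,0,7,2,0,6](3) P2=[5,4,6,1,1,6](2)
Move 8: P2 pit5 -> P1=[1,1,8,3,1,6](3) P2=[5,4,6,1,1,0](3)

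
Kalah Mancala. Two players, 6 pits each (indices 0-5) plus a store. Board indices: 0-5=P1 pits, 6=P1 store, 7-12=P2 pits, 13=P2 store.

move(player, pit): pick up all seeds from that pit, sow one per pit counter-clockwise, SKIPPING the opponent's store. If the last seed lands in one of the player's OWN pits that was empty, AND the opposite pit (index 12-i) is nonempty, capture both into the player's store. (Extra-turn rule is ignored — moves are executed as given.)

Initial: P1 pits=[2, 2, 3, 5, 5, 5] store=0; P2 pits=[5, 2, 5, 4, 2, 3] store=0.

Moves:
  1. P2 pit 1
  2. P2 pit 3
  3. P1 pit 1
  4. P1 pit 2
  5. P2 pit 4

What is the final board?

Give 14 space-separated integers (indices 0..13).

Answer: 4 0 0 7 7 6 1 5 0 6 0 0 5 2

Derivation:
Move 1: P2 pit1 -> P1=[2,2,3,5,5,5](0) P2=[5,0,6,5,2,3](0)
Move 2: P2 pit3 -> P1=[3,3,3,5,5,5](0) P2=[5,0,6,0,3,4](1)
Move 3: P1 pit1 -> P1=[3,0,4,6,6,5](0) P2=[5,0,6,0,3,4](1)
Move 4: P1 pit2 -> P1=[3,0,0,7,7,6](1) P2=[5,0,6,0,3,4](1)
Move 5: P2 pit4 -> P1=[4,0,0,7,7,6](1) P2=[5,0,6,0,0,5](2)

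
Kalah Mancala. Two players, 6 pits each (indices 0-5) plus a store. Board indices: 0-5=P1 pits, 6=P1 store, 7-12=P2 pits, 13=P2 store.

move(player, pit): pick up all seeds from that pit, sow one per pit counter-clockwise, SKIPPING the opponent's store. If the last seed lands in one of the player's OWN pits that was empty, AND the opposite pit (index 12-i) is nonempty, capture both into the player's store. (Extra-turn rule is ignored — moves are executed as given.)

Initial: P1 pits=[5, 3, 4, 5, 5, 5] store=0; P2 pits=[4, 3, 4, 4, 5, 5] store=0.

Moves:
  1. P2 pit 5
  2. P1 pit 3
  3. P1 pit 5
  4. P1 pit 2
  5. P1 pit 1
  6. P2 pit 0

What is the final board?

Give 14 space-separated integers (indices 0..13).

Move 1: P2 pit5 -> P1=[6,4,5,6,5,5](0) P2=[4,3,4,4,5,0](1)
Move 2: P1 pit3 -> P1=[6,4,5,0,6,6](1) P2=[5,4,5,4,5,0](1)
Move 3: P1 pit5 -> P1=[6,4,5,0,6,0](2) P2=[6,5,6,5,6,0](1)
Move 4: P1 pit2 -> P1=[6,4,0,1,7,1](3) P2=[7,5,6,5,6,0](1)
Move 5: P1 pit1 -> P1=[6,0,1,2,8,2](3) P2=[7,5,6,5,6,0](1)
Move 6: P2 pit0 -> P1=[7,0,1,2,8,2](3) P2=[0,6,7,6,7,1](2)

Answer: 7 0 1 2 8 2 3 0 6 7 6 7 1 2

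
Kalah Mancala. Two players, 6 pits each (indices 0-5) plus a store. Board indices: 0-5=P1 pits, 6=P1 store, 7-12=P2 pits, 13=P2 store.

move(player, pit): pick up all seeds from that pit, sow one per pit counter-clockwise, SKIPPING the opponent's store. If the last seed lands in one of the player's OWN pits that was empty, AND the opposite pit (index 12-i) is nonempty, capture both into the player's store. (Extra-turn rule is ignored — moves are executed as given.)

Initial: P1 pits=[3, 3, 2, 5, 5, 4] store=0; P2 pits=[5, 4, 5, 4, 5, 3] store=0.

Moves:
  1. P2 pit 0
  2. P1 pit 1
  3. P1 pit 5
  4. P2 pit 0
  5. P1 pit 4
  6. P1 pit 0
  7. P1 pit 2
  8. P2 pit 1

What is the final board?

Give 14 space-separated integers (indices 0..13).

Answer: 1 2 1 8 1 2 3 1 0 9 7 7 5 1

Derivation:
Move 1: P2 pit0 -> P1=[3,3,2,5,5,4](0) P2=[0,5,6,5,6,4](0)
Move 2: P1 pit1 -> P1=[3,0,3,6,6,4](0) P2=[0,5,6,5,6,4](0)
Move 3: P1 pit5 -> P1=[3,0,3,6,6,0](1) P2=[1,6,7,5,6,4](0)
Move 4: P2 pit0 -> P1=[3,0,3,6,6,0](1) P2=[0,7,7,5,6,4](0)
Move 5: P1 pit4 -> P1=[3,0,3,6,0,1](2) P2=[1,8,8,6,6,4](0)
Move 6: P1 pit0 -> P1=[0,1,4,7,0,1](2) P2=[1,8,8,6,6,4](0)
Move 7: P1 pit2 -> P1=[0,1,0,8,1,2](3) P2=[1,8,8,6,6,4](0)
Move 8: P2 pit1 -> P1=[1,2,1,8,1,2](3) P2=[1,0,9,7,7,5](1)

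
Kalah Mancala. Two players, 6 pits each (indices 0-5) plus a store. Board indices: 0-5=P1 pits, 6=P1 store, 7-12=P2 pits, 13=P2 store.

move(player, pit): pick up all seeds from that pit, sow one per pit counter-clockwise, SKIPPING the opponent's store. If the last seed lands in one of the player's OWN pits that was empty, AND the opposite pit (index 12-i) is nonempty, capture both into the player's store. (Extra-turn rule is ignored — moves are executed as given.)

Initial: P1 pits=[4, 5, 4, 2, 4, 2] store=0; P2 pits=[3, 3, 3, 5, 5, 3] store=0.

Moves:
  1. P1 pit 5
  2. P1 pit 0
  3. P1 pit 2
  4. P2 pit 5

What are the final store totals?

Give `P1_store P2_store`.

Move 1: P1 pit5 -> P1=[4,5,4,2,4,0](1) P2=[4,3,3,5,5,3](0)
Move 2: P1 pit0 -> P1=[0,6,5,3,5,0](1) P2=[4,3,3,5,5,3](0)
Move 3: P1 pit2 -> P1=[0,6,0,4,6,1](2) P2=[5,3,3,5,5,3](0)
Move 4: P2 pit5 -> P1=[1,7,0,4,6,1](2) P2=[5,3,3,5,5,0](1)

Answer: 2 1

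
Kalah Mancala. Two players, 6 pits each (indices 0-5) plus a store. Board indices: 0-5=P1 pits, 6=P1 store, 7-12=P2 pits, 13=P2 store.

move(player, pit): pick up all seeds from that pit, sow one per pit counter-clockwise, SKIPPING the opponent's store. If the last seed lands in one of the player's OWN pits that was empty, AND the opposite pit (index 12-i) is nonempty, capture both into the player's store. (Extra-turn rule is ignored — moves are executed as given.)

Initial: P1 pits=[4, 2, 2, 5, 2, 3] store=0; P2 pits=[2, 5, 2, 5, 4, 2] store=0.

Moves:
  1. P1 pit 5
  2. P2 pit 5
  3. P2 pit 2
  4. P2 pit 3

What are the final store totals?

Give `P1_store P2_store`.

Answer: 1 2

Derivation:
Move 1: P1 pit5 -> P1=[4,2,2,5,2,0](1) P2=[3,6,2,5,4,2](0)
Move 2: P2 pit5 -> P1=[5,2,2,5,2,0](1) P2=[3,6,2,5,4,0](1)
Move 3: P2 pit2 -> P1=[5,2,2,5,2,0](1) P2=[3,6,0,6,5,0](1)
Move 4: P2 pit3 -> P1=[6,3,3,5,2,0](1) P2=[3,6,0,0,6,1](2)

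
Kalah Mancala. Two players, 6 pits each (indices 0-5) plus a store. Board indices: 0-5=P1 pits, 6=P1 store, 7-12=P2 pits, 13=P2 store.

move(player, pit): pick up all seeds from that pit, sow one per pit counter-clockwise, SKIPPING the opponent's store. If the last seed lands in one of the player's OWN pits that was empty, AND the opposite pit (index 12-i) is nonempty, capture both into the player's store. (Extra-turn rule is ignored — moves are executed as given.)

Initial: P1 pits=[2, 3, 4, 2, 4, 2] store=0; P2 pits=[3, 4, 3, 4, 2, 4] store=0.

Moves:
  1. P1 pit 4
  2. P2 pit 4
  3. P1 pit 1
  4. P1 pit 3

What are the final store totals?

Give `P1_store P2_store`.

Answer: 8 1

Derivation:
Move 1: P1 pit4 -> P1=[2,3,4,2,0,3](1) P2=[4,5,3,4,2,4](0)
Move 2: P2 pit4 -> P1=[2,3,4,2,0,3](1) P2=[4,5,3,4,0,5](1)
Move 3: P1 pit1 -> P1=[2,0,5,3,0,3](7) P2=[4,0,3,4,0,5](1)
Move 4: P1 pit3 -> P1=[2,0,5,0,1,4](8) P2=[4,0,3,4,0,5](1)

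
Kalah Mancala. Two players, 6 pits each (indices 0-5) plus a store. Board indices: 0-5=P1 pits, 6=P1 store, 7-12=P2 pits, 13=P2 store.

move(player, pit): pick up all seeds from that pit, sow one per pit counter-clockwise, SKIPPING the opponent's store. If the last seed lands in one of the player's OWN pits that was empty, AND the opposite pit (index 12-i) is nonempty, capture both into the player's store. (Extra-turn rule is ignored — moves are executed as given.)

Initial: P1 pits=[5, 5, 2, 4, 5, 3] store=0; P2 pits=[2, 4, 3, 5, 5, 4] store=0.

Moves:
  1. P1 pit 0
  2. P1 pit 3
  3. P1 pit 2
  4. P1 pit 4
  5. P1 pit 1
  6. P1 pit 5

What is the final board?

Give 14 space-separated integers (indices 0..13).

Move 1: P1 pit0 -> P1=[0,6,3,5,6,4](0) P2=[2,4,3,5,5,4](0)
Move 2: P1 pit3 -> P1=[0,6,3,0,7,5](1) P2=[3,5,3,5,5,4](0)
Move 3: P1 pit2 -> P1=[0,6,0,1,8,6](1) P2=[3,5,3,5,5,4](0)
Move 4: P1 pit4 -> P1=[0,6,0,1,0,7](2) P2=[4,6,4,6,6,5](0)
Move 5: P1 pit1 -> P1=[0,0,1,2,1,8](3) P2=[5,6,4,6,6,5](0)
Move 6: P1 pit5 -> P1=[0,0,1,2,1,0](11) P2=[6,7,5,7,7,0](0)

Answer: 0 0 1 2 1 0 11 6 7 5 7 7 0 0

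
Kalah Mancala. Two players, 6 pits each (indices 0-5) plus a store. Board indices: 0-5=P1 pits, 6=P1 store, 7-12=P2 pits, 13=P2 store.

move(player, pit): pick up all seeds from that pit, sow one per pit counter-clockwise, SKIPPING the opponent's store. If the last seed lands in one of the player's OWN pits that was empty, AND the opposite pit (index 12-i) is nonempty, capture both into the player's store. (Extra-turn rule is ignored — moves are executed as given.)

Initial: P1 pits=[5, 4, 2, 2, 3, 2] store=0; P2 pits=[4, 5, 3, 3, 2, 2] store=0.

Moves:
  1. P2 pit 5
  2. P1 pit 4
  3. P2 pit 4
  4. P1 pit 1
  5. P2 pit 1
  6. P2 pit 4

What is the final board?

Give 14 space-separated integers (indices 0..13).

Move 1: P2 pit5 -> P1=[6,4,2,2,3,2](0) P2=[4,5,3,3,2,0](1)
Move 2: P1 pit4 -> P1=[6,4,2,2,0,3](1) P2=[5,5,3,3,2,0](1)
Move 3: P2 pit4 -> P1=[6,4,2,2,0,3](1) P2=[5,5,3,3,0,1](2)
Move 4: P1 pit1 -> P1=[6,0,3,3,1,4](1) P2=[5,5,3,3,0,1](2)
Move 5: P2 pit1 -> P1=[6,0,3,3,1,4](1) P2=[5,0,4,4,1,2](3)
Move 6: P2 pit4 -> P1=[6,0,3,3,1,4](1) P2=[5,0,4,4,0,3](3)

Answer: 6 0 3 3 1 4 1 5 0 4 4 0 3 3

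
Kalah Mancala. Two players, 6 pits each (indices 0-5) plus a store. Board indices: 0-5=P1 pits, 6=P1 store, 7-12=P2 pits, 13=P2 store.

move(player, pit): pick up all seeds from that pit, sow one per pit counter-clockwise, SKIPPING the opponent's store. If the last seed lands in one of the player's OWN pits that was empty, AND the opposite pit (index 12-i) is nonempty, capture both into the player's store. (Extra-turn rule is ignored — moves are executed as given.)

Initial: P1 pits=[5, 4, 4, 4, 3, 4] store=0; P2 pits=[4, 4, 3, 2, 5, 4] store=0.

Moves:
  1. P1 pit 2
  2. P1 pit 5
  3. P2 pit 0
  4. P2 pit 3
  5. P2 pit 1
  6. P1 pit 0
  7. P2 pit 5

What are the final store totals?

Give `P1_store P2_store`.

Answer: 3 3

Derivation:
Move 1: P1 pit2 -> P1=[5,4,0,5,4,5](1) P2=[4,4,3,2,5,4](0)
Move 2: P1 pit5 -> P1=[5,4,0,5,4,0](2) P2=[5,5,4,3,5,4](0)
Move 3: P2 pit0 -> P1=[5,4,0,5,4,0](2) P2=[0,6,5,4,6,5](0)
Move 4: P2 pit3 -> P1=[6,4,0,5,4,0](2) P2=[0,6,5,0,7,6](1)
Move 5: P2 pit1 -> P1=[7,4,0,5,4,0](2) P2=[0,0,6,1,8,7](2)
Move 6: P1 pit0 -> P1=[0,5,1,6,5,1](3) P2=[1,0,6,1,8,7](2)
Move 7: P2 pit5 -> P1=[1,6,2,7,6,2](3) P2=[1,0,6,1,8,0](3)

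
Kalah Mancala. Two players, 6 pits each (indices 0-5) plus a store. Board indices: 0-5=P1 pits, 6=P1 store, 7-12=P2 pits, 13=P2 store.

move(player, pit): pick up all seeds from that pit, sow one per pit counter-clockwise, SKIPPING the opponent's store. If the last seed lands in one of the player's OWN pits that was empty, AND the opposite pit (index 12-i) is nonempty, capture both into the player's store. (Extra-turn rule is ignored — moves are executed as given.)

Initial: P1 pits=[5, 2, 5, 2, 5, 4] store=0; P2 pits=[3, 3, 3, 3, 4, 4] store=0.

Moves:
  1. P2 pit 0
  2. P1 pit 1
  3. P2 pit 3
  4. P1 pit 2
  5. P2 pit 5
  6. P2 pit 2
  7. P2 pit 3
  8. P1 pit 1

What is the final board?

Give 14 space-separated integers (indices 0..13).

Answer: 7 0 2 5 6 5 1 1 5 0 0 7 1 3

Derivation:
Move 1: P2 pit0 -> P1=[5,2,5,2,5,4](0) P2=[0,4,4,4,4,4](0)
Move 2: P1 pit1 -> P1=[5,0,6,3,5,4](0) P2=[0,4,4,4,4,4](0)
Move 3: P2 pit3 -> P1=[6,0,6,3,5,4](0) P2=[0,4,4,0,5,5](1)
Move 4: P1 pit2 -> P1=[6,0,0,4,6,5](1) P2=[1,5,4,0,5,5](1)
Move 5: P2 pit5 -> P1=[7,1,1,5,6,5](1) P2=[1,5,4,0,5,0](2)
Move 6: P2 pit2 -> P1=[7,1,1,5,6,5](1) P2=[1,5,0,1,6,1](3)
Move 7: P2 pit3 -> P1=[7,1,1,5,6,5](1) P2=[1,5,0,0,7,1](3)
Move 8: P1 pit1 -> P1=[7,0,2,5,6,5](1) P2=[1,5,0,0,7,1](3)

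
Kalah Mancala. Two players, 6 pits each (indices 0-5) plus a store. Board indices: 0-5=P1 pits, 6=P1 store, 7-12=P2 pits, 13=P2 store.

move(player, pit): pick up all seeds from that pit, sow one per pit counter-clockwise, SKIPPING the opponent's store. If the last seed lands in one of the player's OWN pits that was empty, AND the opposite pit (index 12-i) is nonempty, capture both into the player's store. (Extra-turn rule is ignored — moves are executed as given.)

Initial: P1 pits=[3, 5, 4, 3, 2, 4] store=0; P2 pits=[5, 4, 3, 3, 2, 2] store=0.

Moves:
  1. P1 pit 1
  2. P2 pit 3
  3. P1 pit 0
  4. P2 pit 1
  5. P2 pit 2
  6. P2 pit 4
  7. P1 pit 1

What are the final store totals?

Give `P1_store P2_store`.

Move 1: P1 pit1 -> P1=[3,0,5,4,3,5](1) P2=[5,4,3,3,2,2](0)
Move 2: P2 pit3 -> P1=[3,0,5,4,3,5](1) P2=[5,4,3,0,3,3](1)
Move 3: P1 pit0 -> P1=[0,1,6,5,3,5](1) P2=[5,4,3,0,3,3](1)
Move 4: P2 pit1 -> P1=[0,1,6,5,3,5](1) P2=[5,0,4,1,4,4](1)
Move 5: P2 pit2 -> P1=[0,1,6,5,3,5](1) P2=[5,0,0,2,5,5](2)
Move 6: P2 pit4 -> P1=[1,2,7,5,3,5](1) P2=[5,0,0,2,0,6](3)
Move 7: P1 pit1 -> P1=[1,0,8,6,3,5](1) P2=[5,0,0,2,0,6](3)

Answer: 1 3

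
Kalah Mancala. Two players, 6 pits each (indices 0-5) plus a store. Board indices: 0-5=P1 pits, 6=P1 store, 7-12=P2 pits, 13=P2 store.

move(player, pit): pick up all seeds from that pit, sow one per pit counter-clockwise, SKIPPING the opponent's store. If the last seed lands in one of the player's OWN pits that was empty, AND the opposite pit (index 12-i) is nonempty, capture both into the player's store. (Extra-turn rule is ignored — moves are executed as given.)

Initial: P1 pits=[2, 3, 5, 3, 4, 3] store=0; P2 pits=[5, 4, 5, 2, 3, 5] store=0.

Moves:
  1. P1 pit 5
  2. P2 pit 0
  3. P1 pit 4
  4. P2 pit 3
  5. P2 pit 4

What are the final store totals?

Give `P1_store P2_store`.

Answer: 2 3

Derivation:
Move 1: P1 pit5 -> P1=[2,3,5,3,4,0](1) P2=[6,5,5,2,3,5](0)
Move 2: P2 pit0 -> P1=[2,3,5,3,4,0](1) P2=[0,6,6,3,4,6](1)
Move 3: P1 pit4 -> P1=[2,3,5,3,0,1](2) P2=[1,7,6,3,4,6](1)
Move 4: P2 pit3 -> P1=[2,3,5,3,0,1](2) P2=[1,7,6,0,5,7](2)
Move 5: P2 pit4 -> P1=[3,4,6,3,0,1](2) P2=[1,7,6,0,0,8](3)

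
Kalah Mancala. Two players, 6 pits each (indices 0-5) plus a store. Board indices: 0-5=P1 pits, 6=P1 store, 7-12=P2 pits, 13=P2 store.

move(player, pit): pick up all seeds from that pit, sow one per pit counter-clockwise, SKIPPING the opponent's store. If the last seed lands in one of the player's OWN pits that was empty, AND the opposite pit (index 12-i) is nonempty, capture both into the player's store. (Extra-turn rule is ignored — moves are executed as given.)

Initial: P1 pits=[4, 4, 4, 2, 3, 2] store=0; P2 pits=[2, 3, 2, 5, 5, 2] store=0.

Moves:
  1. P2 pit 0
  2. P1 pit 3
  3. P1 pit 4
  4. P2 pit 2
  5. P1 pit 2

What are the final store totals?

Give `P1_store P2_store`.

Answer: 2 0

Derivation:
Move 1: P2 pit0 -> P1=[4,4,4,2,3,2](0) P2=[0,4,3,5,5,2](0)
Move 2: P1 pit3 -> P1=[4,4,4,0,4,3](0) P2=[0,4,3,5,5,2](0)
Move 3: P1 pit4 -> P1=[4,4,4,0,0,4](1) P2=[1,5,3,5,5,2](0)
Move 4: P2 pit2 -> P1=[4,4,4,0,0,4](1) P2=[1,5,0,6,6,3](0)
Move 5: P1 pit2 -> P1=[4,4,0,1,1,5](2) P2=[1,5,0,6,6,3](0)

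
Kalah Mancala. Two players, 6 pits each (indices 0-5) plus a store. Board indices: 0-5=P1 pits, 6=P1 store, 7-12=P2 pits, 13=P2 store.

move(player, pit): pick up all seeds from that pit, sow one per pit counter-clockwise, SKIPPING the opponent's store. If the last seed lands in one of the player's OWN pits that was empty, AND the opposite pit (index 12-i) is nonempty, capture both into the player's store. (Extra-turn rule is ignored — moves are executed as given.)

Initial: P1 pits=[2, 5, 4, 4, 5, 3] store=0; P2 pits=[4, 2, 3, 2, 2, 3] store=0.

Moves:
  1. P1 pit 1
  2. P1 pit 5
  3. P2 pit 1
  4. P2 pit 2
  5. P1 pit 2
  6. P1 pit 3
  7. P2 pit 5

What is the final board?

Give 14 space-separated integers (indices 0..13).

Move 1: P1 pit1 -> P1=[2,0,5,5,6,4](1) P2=[4,2,3,2,2,3](0)
Move 2: P1 pit5 -> P1=[2,0,5,5,6,0](2) P2=[5,3,4,2,2,3](0)
Move 3: P2 pit1 -> P1=[2,0,5,5,6,0](2) P2=[5,0,5,3,3,3](0)
Move 4: P2 pit2 -> P1=[3,0,5,5,6,0](2) P2=[5,0,0,4,4,4](1)
Move 5: P1 pit2 -> P1=[3,0,0,6,7,1](3) P2=[6,0,0,4,4,4](1)
Move 6: P1 pit3 -> P1=[3,0,0,0,8,2](4) P2=[7,1,1,4,4,4](1)
Move 7: P2 pit5 -> P1=[4,1,1,0,8,2](4) P2=[7,1,1,4,4,0](2)

Answer: 4 1 1 0 8 2 4 7 1 1 4 4 0 2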